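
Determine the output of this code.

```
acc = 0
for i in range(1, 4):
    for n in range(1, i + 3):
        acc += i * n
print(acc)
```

i=1,n=1: acc = 0+1 = 1
i=1,n=2: acc = 1+2 = 3
i=1,n=3: acc = 3+3 = 6
i=2,n=1: acc = 6+2 = 8
i=2,n=2: acc = 8+4 = 12
i=2,n=3: acc = 12+6 = 18
i=2,n=4: acc = 18+8 = 26
i=3,n=1: acc = 26+3 = 29
i=3,n=2: acc = 29+6 = 35
i=3,n=3: acc = 35+9 = 44
i=3,n=4: acc = 44+12 = 56
i=3,n=5: acc = 56+15 = 71

71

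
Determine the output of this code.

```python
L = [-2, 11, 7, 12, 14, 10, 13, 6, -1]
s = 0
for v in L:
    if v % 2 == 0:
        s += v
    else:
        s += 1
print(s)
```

v=-2: even, s = 0+(-2) = -2
v=11: not even, s = (-2)+1 = -1
v=7: not even, s = (-1)+1 = 0
v=12: even, s = 0+12 = 12
v=14: even, s = 12+14 = 26
v=10: even, s = 26+10 = 36
v=13: not even, s = 36+1 = 37
v=6: even, s = 37+6 = 43
v=-1: not even, s = 43+1 = 44

44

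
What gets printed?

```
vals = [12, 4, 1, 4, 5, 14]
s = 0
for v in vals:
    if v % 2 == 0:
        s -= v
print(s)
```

v=12: even, s = 0-12 = -12
v=4: even, s = (-12)-4 = -16
v=1: not even
v=4: even, s = (-16)-4 = -20
v=5: not even
v=14: even, s = (-20)-14 = -34

-34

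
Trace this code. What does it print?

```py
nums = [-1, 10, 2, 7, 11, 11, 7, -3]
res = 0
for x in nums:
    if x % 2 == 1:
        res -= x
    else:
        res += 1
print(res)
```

x=-1: odd, res = 0-(-1) = 1
x=10: not odd, res = 1+1 = 2
x=2: not odd, res = 2+1 = 3
x=7: odd, res = 3-7 = -4
x=11: odd, res = (-4)-11 = -15
x=11: odd, res = (-15)-11 = -26
x=7: odd, res = (-26)-7 = -33
x=-3: odd, res = (-33)-(-3) = -30

-30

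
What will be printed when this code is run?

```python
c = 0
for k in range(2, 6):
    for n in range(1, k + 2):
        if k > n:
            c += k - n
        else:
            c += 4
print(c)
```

k=2,n=1: 2>1, c = 0+1 = 1
k=2,n=2: not 2>2, c = 1+4 = 5
k=2,n=3: not 2>3, c = 5+4 = 9
k=3,n=1: 3>1, c = 9+2 = 11
k=3,n=2: 3>2, c = 11+1 = 12
k=3,n=3: not 3>3, c = 12+4 = 16
k=3,n=4: not 3>4, c = 16+4 = 20
k=4,n=1: 4>1, c = 20+3 = 23
k=4,n=2: 4>2, c = 23+2 = 25
k=4,n=3: 4>3, c = 25+1 = 26
k=4,n=4: not 4>4, c = 26+4 = 30
k=4,n=5: not 4>5, c = 30+4 = 34
k=5,n=1: 5>1, c = 34+4 = 38
k=5,n=2: 5>2, c = 38+3 = 41
k=5,n=3: 5>3, c = 41+2 = 43
k=5,n=4: 5>4, c = 43+1 = 44
k=5,n=5: not 5>5, c = 44+4 = 48
k=5,n=6: not 5>6, c = 48+4 = 52

52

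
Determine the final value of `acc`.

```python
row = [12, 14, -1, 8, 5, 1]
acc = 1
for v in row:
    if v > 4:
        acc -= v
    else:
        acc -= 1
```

v=12: >4, acc = 1-12 = -11
v=14: >4, acc = (-11)-14 = -25
v=-1: not >4, acc = (-25)-1 = -26
v=8: >4, acc = (-26)-8 = -34
v=5: >4, acc = (-34)-5 = -39
v=1: not >4, acc = (-39)-1 = -40

-40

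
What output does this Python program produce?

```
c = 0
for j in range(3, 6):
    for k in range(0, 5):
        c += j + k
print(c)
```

90

j=3,k=0: c = 0+3 = 3
j=3,k=1: c = 3+4 = 7
j=3,k=2: c = 7+5 = 12
j=3,k=3: c = 12+6 = 18
j=3,k=4: c = 18+7 = 25
j=4,k=0: c = 25+4 = 29
j=4,k=1: c = 29+5 = 34
j=4,k=2: c = 34+6 = 40
j=4,k=3: c = 40+7 = 47
j=4,k=4: c = 47+8 = 55
j=5,k=0: c = 55+5 = 60
j=5,k=1: c = 60+6 = 66
j=5,k=2: c = 66+7 = 73
j=5,k=3: c = 73+8 = 81
j=5,k=4: c = 81+9 = 90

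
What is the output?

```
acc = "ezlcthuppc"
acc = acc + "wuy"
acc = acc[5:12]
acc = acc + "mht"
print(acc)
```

huppcwumht

+ 'wuy' → 'ezlcthuppcwuy'
slice [5:12] → 'huppcwu'
+ 'mht' → 'huppcwumht'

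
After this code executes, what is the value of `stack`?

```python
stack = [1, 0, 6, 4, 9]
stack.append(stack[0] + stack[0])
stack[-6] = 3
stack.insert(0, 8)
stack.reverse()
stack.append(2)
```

[2, 9, 4, 6, 0, 3, 8, 2]

append stack[0]+stack[0] = 1+1 = 2 → [1, 0, 6, 4, 9, 2]
stack[-6] = 3 → [3, 0, 6, 4, 9, 2]
insert 8 at 0 → [8, 3, 0, 6, 4, 9, 2]
reverse → [2, 9, 4, 6, 0, 3, 8]
append 2 → [2, 9, 4, 6, 0, 3, 8, 2]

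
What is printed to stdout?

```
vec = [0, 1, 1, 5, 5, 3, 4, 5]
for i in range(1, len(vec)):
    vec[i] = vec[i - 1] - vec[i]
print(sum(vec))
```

i=1: vec[1] = 0-1 = -1 → [0, -1, 1, 5, 5, 3, 4, 5]
i=2: vec[2] = (-1)-1 = -2 → [0, -1, -2, 5, 5, 3, 4, 5]
i=3: vec[3] = (-2)-5 = -7 → [0, -1, -2, -7, 5, 3, 4, 5]
i=4: vec[4] = (-7)-5 = -12 → [0, -1, -2, -7, -12, 3, 4, 5]
i=5: vec[5] = (-12)-3 = -15 → [0, -1, -2, -7, -12, -15, 4, 5]
i=6: vec[6] = (-15)-4 = -19 → [0, -1, -2, -7, -12, -15, -19, 5]
i=7: vec[7] = (-19)-5 = -24 → [0, -1, -2, -7, -12, -15, -19, -24]
sum = -80

-80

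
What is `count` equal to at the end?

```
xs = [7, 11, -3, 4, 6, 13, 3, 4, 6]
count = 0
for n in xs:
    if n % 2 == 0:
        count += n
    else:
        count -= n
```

-11

n=7: not even, count = 0-7 = -7
n=11: not even, count = (-7)-11 = -18
n=-3: not even, count = (-18)-(-3) = -15
n=4: even, count = (-15)+4 = -11
n=6: even, count = (-11)+6 = -5
n=13: not even, count = (-5)-13 = -18
n=3: not even, count = (-18)-3 = -21
n=4: even, count = (-21)+4 = -17
n=6: even, count = (-17)+6 = -11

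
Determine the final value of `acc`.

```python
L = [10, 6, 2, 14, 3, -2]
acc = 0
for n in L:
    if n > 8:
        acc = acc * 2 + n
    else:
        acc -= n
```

n=10: >8, acc = 0*2+10 = 10
n=6: not >8, acc = 10-6 = 4
n=2: not >8, acc = 4-2 = 2
n=14: >8, acc = 2*2+14 = 18
n=3: not >8, acc = 18-3 = 15
n=-2: not >8, acc = 15-(-2) = 17

17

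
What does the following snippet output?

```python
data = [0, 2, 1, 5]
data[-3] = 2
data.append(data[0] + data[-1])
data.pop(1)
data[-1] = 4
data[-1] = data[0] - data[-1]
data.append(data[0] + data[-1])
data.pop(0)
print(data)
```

data[-3] = 2 → [0, 2, 1, 5]
append data[0]+data[-1] = 0+5 = 5 → [0, 2, 1, 5, 5]
pop(1) removes 2 → [0, 1, 5, 5]
data[-1] = 4 → [0, 1, 5, 4]
data[-1] = data[0]-data[-1] = 0-4 = -4 → [0, 1, 5, -4]
append data[0]+data[-1] = 0+(-4) = -4 → [0, 1, 5, -4, -4]
pop(0) removes 0 → [1, 5, -4, -4]

[1, 5, -4, -4]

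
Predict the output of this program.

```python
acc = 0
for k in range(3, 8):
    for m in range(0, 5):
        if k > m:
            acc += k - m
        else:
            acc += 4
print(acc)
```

k=3,m=0: 3>0, acc = 0+3 = 3
k=3,m=1: 3>1, acc = 3+2 = 5
k=3,m=2: 3>2, acc = 5+1 = 6
k=3,m=3: not 3>3, acc = 6+4 = 10
k=3,m=4: not 3>4, acc = 10+4 = 14
k=4,m=0: 4>0, acc = 14+4 = 18
k=4,m=1: 4>1, acc = 18+3 = 21
k=4,m=2: 4>2, acc = 21+2 = 23
k=4,m=3: 4>3, acc = 23+1 = 24
k=4,m=4: not 4>4, acc = 24+4 = 28
k=5,m=0: 5>0, acc = 28+5 = 33
k=5,m=1: 5>1, acc = 33+4 = 37
k=5,m=2: 5>2, acc = 37+3 = 40
k=5,m=3: 5>3, acc = 40+2 = 42
k=5,m=4: 5>4, acc = 42+1 = 43
k=6,m=0: 6>0, acc = 43+6 = 49
k=6,m=1: 6>1, acc = 49+5 = 54
k=6,m=2: 6>2, acc = 54+4 = 58
k=6,m=3: 6>3, acc = 58+3 = 61
k=6,m=4: 6>4, acc = 61+2 = 63
k=7,m=0: 7>0, acc = 63+7 = 70
k=7,m=1: 7>1, acc = 70+6 = 76
k=7,m=2: 7>2, acc = 76+5 = 81
k=7,m=3: 7>3, acc = 81+4 = 85
k=7,m=4: 7>4, acc = 85+3 = 88

88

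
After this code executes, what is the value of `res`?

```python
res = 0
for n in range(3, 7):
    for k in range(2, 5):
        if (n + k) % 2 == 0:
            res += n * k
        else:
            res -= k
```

66

n=3,k=2: odd sum, res = 0-2 = -2
n=3,k=3: even sum, res = (-2)+9 = 7
n=3,k=4: odd sum, res = 7-4 = 3
n=4,k=2: even sum, res = 3+8 = 11
n=4,k=3: odd sum, res = 11-3 = 8
n=4,k=4: even sum, res = 8+16 = 24
n=5,k=2: odd sum, res = 24-2 = 22
n=5,k=3: even sum, res = 22+15 = 37
n=5,k=4: odd sum, res = 37-4 = 33
n=6,k=2: even sum, res = 33+12 = 45
n=6,k=3: odd sum, res = 45-3 = 42
n=6,k=4: even sum, res = 42+24 = 66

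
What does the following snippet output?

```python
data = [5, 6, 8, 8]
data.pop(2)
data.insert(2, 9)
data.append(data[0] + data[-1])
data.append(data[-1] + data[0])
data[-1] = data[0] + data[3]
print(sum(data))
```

pop(2) removes 8 → [5, 6, 8]
insert 9 at 2 → [5, 6, 9, 8]
append data[0]+data[-1] = 5+8 = 13 → [5, 6, 9, 8, 13]
append data[-1]+data[0] = 13+5 = 18 → [5, 6, 9, 8, 13, 18]
data[-1] = data[0]+data[3] = 5+8 = 13 → [5, 6, 9, 8, 13, 13]
sum = 54

54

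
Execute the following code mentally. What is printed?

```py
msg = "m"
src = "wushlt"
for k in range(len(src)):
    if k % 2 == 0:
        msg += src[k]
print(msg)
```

k=0: add 'w' → 'mw'
k=1: skip
k=2: add 's' → 'mws'
k=3: skip
k=4: add 'l' → 'mwsl'
k=5: skip

mwsl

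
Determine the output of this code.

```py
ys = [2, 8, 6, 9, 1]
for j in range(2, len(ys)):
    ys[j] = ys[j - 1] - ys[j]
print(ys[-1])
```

-8

j=2: ys[2] = 8-6 = 2 → [2, 8, 2, 9, 1]
j=3: ys[3] = 2-9 = -7 → [2, 8, 2, -7, 1]
j=4: ys[4] = (-7)-1 = -8 → [2, 8, 2, -7, -8]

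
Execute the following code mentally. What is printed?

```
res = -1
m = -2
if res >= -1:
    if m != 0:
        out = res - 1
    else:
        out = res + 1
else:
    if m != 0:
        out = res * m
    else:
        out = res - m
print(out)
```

-2

res=-1, m=-2
res >= -1 is True; m != 0 is True
→ out = res - 1 = -2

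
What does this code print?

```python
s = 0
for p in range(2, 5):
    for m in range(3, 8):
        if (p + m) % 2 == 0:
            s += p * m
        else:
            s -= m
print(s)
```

p=2,m=3: odd sum, s = 0-3 = -3
p=2,m=4: even sum, s = (-3)+8 = 5
p=2,m=5: odd sum, s = 5-5 = 0
p=2,m=6: even sum, s = 0+12 = 12
p=2,m=7: odd sum, s = 12-7 = 5
p=3,m=3: even sum, s = 5+9 = 14
p=3,m=4: odd sum, s = 14-4 = 10
p=3,m=5: even sum, s = 10+15 = 25
p=3,m=6: odd sum, s = 25-6 = 19
p=3,m=7: even sum, s = 19+21 = 40
p=4,m=3: odd sum, s = 40-3 = 37
p=4,m=4: even sum, s = 37+16 = 53
p=4,m=5: odd sum, s = 53-5 = 48
p=4,m=6: even sum, s = 48+24 = 72
p=4,m=7: odd sum, s = 72-7 = 65

65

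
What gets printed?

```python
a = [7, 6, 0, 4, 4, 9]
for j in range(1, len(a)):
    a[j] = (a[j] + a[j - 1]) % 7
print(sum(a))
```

24

j=1: a[1] = (6+7)%7 = 6 → [7, 6, 0, 4, 4, 9]
j=2: a[2] = (0+6)%7 = 6 → [7, 6, 6, 4, 4, 9]
j=3: a[3] = (4+6)%7 = 3 → [7, 6, 6, 3, 4, 9]
j=4: a[4] = (4+3)%7 = 0 → [7, 6, 6, 3, 0, 9]
j=5: a[5] = (9+0)%7 = 2 → [7, 6, 6, 3, 0, 2]
sum = 24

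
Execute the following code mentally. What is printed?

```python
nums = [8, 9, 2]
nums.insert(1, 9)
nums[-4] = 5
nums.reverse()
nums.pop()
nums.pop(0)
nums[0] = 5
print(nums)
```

[5, 9]

insert 9 at 1 → [8, 9, 9, 2]
nums[-4] = 5 → [5, 9, 9, 2]
reverse → [2, 9, 9, 5]
pop() removes 5 → [2, 9, 9]
pop(0) removes 2 → [9, 9]
nums[0] = 5 → [5, 9]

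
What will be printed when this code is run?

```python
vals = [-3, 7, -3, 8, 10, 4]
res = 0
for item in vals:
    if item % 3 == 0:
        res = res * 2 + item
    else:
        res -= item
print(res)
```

item=-3: %3==0, res = 0*2+(-3) = -3
item=7: not %3==0, res = (-3)-7 = -10
item=-3: %3==0, res = (-10)*2+(-3) = -23
item=8: not %3==0, res = (-23)-8 = -31
item=10: not %3==0, res = (-31)-10 = -41
item=4: not %3==0, res = (-41)-4 = -45

-45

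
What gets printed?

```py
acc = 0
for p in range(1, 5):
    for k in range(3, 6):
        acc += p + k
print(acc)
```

78

p=1,k=3: acc = 0+4 = 4
p=1,k=4: acc = 4+5 = 9
p=1,k=5: acc = 9+6 = 15
p=2,k=3: acc = 15+5 = 20
p=2,k=4: acc = 20+6 = 26
p=2,k=5: acc = 26+7 = 33
p=3,k=3: acc = 33+6 = 39
p=3,k=4: acc = 39+7 = 46
p=3,k=5: acc = 46+8 = 54
p=4,k=3: acc = 54+7 = 61
p=4,k=4: acc = 61+8 = 69
p=4,k=5: acc = 69+9 = 78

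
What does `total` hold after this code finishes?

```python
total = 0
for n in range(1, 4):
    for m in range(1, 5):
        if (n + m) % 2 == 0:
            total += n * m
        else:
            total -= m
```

12

n=1,m=1: even sum, total = 0+1 = 1
n=1,m=2: odd sum, total = 1-2 = -1
n=1,m=3: even sum, total = (-1)+3 = 2
n=1,m=4: odd sum, total = 2-4 = -2
n=2,m=1: odd sum, total = (-2)-1 = -3
n=2,m=2: even sum, total = (-3)+4 = 1
n=2,m=3: odd sum, total = 1-3 = -2
n=2,m=4: even sum, total = (-2)+8 = 6
n=3,m=1: even sum, total = 6+3 = 9
n=3,m=2: odd sum, total = 9-2 = 7
n=3,m=3: even sum, total = 7+9 = 16
n=3,m=4: odd sum, total = 16-4 = 12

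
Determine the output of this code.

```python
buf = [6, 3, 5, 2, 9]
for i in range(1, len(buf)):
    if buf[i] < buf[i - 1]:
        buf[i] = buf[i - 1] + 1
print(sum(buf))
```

39

i=1: 3<6, buf[1] = 6+1 = 7 → [6, 7, 5, 2, 9]
i=2: 5<7, buf[2] = 7+1 = 8 → [6, 7, 8, 2, 9]
i=3: 2<8, buf[3] = 8+1 = 9 → [6, 7, 8, 9, 9]
i=4: 9>=9, unchanged → [6, 7, 8, 9, 9]
sum = 39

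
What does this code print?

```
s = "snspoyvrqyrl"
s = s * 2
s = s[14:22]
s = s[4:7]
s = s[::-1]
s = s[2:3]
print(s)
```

v

repeat ×2 → 'snspoyvrqyrlsnspoyvrqyrl'
slice [14:22] → 'spoyvrqy'
slice [4:7] → 'vrq'
reverse → 'qrv'
slice [2:3] → 'v'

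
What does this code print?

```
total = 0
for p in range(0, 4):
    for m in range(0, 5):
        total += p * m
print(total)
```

p=0,m=0: total = 0+0 = 0
p=0,m=1: total = 0+0 = 0
p=0,m=2: total = 0+0 = 0
p=0,m=3: total = 0+0 = 0
p=0,m=4: total = 0+0 = 0
p=1,m=0: total = 0+0 = 0
p=1,m=1: total = 0+1 = 1
p=1,m=2: total = 1+2 = 3
p=1,m=3: total = 3+3 = 6
p=1,m=4: total = 6+4 = 10
p=2,m=0: total = 10+0 = 10
p=2,m=1: total = 10+2 = 12
p=2,m=2: total = 12+4 = 16
p=2,m=3: total = 16+6 = 22
p=2,m=4: total = 22+8 = 30
p=3,m=0: total = 30+0 = 30
p=3,m=1: total = 30+3 = 33
p=3,m=2: total = 33+6 = 39
p=3,m=3: total = 39+9 = 48
p=3,m=4: total = 48+12 = 60

60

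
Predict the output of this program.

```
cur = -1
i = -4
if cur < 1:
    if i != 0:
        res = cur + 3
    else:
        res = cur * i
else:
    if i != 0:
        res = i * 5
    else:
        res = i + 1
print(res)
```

cur=-1, i=-4
cur < 1 is True; i != 0 is True
→ res = cur + 3 = 2

2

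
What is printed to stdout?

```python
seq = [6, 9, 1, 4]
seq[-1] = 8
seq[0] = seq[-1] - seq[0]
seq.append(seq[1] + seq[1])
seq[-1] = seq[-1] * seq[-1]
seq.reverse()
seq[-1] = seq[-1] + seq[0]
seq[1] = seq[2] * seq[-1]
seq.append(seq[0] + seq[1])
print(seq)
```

seq[-1] = 8 → [6, 9, 1, 8]
seq[0] = seq[-1]-seq[0] = 8-6 = 2 → [2, 9, 1, 8]
append seq[1]+seq[1] = 9+9 = 18 → [2, 9, 1, 8, 18]
seq[-1] = seq[-1]*seq[-1] = 18*18 = 324 → [2, 9, 1, 8, 324]
reverse → [324, 8, 1, 9, 2]
seq[-1] = seq[-1]+seq[0] = 2+324 = 326 → [324, 8, 1, 9, 326]
seq[1] = seq[2]*seq[-1] = 1*326 = 326 → [324, 326, 1, 9, 326]
append seq[0]+seq[1] = 324+326 = 650 → [324, 326, 1, 9, 326, 650]

[324, 326, 1, 9, 326, 650]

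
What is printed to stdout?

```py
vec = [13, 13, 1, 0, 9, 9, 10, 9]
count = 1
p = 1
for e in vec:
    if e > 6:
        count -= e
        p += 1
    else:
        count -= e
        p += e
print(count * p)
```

e=13: >6, count = 1-13 = -12; p=2
e=13: >6, count = (-12)-13 = -25; p=3
e=1: not >6, count = (-25)-1 = -26; p=4
e=0: not >6, count = (-26)-0 = -26; p=4
e=9: >6, count = (-26)-9 = -35; p=5
e=9: >6, count = (-35)-9 = -44; p=6
e=10: >6, count = (-44)-10 = -54; p=7
e=9: >6, count = (-54)-9 = -63; p=8
count*p = (-63)*8 = -504

-504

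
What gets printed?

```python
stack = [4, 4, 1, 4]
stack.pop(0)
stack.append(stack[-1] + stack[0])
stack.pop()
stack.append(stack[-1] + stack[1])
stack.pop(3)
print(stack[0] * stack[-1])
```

16

pop(0) removes 4 → [4, 1, 4]
append stack[-1]+stack[0] = 4+4 = 8 → [4, 1, 4, 8]
pop() removes 8 → [4, 1, 4]
append stack[-1]+stack[1] = 4+1 = 5 → [4, 1, 4, 5]
pop(3) removes 5 → [4, 1, 4]
stack[0]*stack[-1] = 4*4 = 16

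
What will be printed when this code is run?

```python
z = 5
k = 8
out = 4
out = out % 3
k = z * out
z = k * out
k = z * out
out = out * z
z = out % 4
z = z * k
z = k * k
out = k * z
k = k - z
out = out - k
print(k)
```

-20

out = 4%3 = 1
k = 5*1 = 5
z = 5*1 = 5
k = 5*1 = 5
out = 1*5 = 5
z = 5%4 = 1
z = 1*5 = 5
z = 5*5 = 25
out = 5*25 = 125
k = 5-25 = -20
out = 125-(-20) = 145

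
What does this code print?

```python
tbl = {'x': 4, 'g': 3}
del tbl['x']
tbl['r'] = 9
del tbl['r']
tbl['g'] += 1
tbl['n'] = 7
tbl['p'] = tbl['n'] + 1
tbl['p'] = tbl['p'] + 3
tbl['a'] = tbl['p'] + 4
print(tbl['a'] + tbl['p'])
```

26

del 'x' → {'g': 3}
tbl['r'] = 9 → {'g': 3, 'r': 9}
del 'r' → {'g': 3}
tbl['g'] = 3+1 = 4 → {'g': 4}
tbl['n'] = 7 → {'g': 4, 'n': 7}
tbl['p'] = tbl['n']+1 = 8 → {'g': 4, 'n': 7, 'p': 8}
tbl['p'] = tbl['p']+3 = 11 → {'g': 4, 'n': 7, 'p': 11}
tbl['a'] = tbl['p']+4 = 15 → {'g': 4, 'n': 7, 'p': 11, 'a': 15}
tbl['a']+tbl['p'] = 15+11 = 26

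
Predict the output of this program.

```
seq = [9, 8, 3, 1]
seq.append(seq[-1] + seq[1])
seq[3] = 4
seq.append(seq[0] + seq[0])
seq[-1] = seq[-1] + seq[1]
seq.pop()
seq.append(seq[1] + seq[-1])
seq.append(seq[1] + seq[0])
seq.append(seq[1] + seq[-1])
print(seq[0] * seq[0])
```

append seq[-1]+seq[1] = 1+8 = 9 → [9, 8, 3, 1, 9]
seq[3] = 4 → [9, 8, 3, 4, 9]
append seq[0]+seq[0] = 9+9 = 18 → [9, 8, 3, 4, 9, 18]
seq[-1] = seq[-1]+seq[1] = 18+8 = 26 → [9, 8, 3, 4, 9, 26]
pop() removes 26 → [9, 8, 3, 4, 9]
append seq[1]+seq[-1] = 8+9 = 17 → [9, 8, 3, 4, 9, 17]
append seq[1]+seq[0] = 8+9 = 17 → [9, 8, 3, 4, 9, 17, 17]
append seq[1]+seq[-1] = 8+17 = 25 → [9, 8, 3, 4, 9, 17, 17, 25]
seq[0]*seq[0] = 9*9 = 81

81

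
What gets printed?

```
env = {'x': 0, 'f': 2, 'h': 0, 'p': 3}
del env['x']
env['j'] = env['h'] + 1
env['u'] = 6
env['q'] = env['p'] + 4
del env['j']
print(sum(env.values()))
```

18

del 'x' → {'f': 2, 'h': 0, 'p': 3}
env['j'] = env['h']+1 = 1 → {'f': 2, 'h': 0, 'p': 3, 'j': 1}
env['u'] = 6 → {'f': 2, 'h': 0, 'p': 3, 'j': 1, 'u': 6}
env['q'] = env['p']+4 = 7 → {'f': 2, 'h': 0, 'p': 3, 'j': 1, 'u': 6, 'q': 7}
del 'j' → {'f': 2, 'h': 0, 'p': 3, 'u': 6, 'q': 7}
sum of values = 18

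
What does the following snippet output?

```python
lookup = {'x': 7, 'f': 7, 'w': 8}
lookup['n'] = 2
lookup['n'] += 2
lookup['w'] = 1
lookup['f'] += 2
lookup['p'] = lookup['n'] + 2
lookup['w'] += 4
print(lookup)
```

{'x': 7, 'f': 9, 'w': 5, 'n': 4, 'p': 6}

lookup['n'] = 2 → {'x': 7, 'f': 7, 'w': 8, 'n': 2}
lookup['n'] = 2+2 = 4 → {'x': 7, 'f': 7, 'w': 8, 'n': 4}
lookup['w'] = 1 → {'x': 7, 'f': 7, 'w': 1, 'n': 4}
lookup['f'] = 7+2 = 9 → {'x': 7, 'f': 9, 'w': 1, 'n': 4}
lookup['p'] = lookup['n']+2 = 6 → {'x': 7, 'f': 9, 'w': 1, 'n': 4, 'p': 6}
lookup['w'] = 1+4 = 5 → {'x': 7, 'f': 9, 'w': 5, 'n': 4, 'p': 6}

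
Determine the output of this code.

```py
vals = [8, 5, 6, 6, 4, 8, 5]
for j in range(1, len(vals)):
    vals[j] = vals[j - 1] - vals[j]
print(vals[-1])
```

j=1: vals[1] = 8-5 = 3 → [8, 3, 6, 6, 4, 8, 5]
j=2: vals[2] = 3-6 = -3 → [8, 3, -3, 6, 4, 8, 5]
j=3: vals[3] = (-3)-6 = -9 → [8, 3, -3, -9, 4, 8, 5]
j=4: vals[4] = (-9)-4 = -13 → [8, 3, -3, -9, -13, 8, 5]
j=5: vals[5] = (-13)-8 = -21 → [8, 3, -3, -9, -13, -21, 5]
j=6: vals[6] = (-21)-5 = -26 → [8, 3, -3, -9, -13, -21, -26]

-26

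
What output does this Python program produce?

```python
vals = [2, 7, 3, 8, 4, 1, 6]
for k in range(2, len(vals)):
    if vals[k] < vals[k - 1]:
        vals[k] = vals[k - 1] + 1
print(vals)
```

k=2: 3<7, vals[2] = 7+1 = 8 → [2, 7, 8, 8, 4, 1, 6]
k=3: 8>=8, unchanged → [2, 7, 8, 8, 4, 1, 6]
k=4: 4<8, vals[4] = 8+1 = 9 → [2, 7, 8, 8, 9, 1, 6]
k=5: 1<9, vals[5] = 9+1 = 10 → [2, 7, 8, 8, 9, 10, 6]
k=6: 6<10, vals[6] = 10+1 = 11 → [2, 7, 8, 8, 9, 10, 11]

[2, 7, 8, 8, 9, 10, 11]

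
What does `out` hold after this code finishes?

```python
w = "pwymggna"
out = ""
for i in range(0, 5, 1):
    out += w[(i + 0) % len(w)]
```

'pwymg'

i=0: add w[0]='p' → 'p'
i=1: add w[1]='w' → 'pw'
i=2: add w[2]='y' → 'pwy'
i=3: add w[3]='m' → 'pwym'
i=4: add w[4]='g' → 'pwymg'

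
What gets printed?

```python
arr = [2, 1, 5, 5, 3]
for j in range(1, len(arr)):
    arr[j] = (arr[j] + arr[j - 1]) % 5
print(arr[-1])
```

1

j=1: arr[1] = (1+2)%5 = 3 → [2, 3, 5, 5, 3]
j=2: arr[2] = (5+3)%5 = 3 → [2, 3, 3, 5, 3]
j=3: arr[3] = (5+3)%5 = 3 → [2, 3, 3, 3, 3]
j=4: arr[4] = (3+3)%5 = 1 → [2, 3, 3, 3, 1]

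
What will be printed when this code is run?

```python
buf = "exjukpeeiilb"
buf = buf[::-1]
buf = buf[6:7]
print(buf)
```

p

reverse → 'bliieepkujxe'
slice [6:7] → 'p'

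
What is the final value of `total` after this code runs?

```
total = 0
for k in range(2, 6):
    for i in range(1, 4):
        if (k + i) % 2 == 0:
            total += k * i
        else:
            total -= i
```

k=2,i=1: odd sum, total = 0-1 = -1
k=2,i=2: even sum, total = (-1)+4 = 3
k=2,i=3: odd sum, total = 3-3 = 0
k=3,i=1: even sum, total = 0+3 = 3
k=3,i=2: odd sum, total = 3-2 = 1
k=3,i=3: even sum, total = 1+9 = 10
k=4,i=1: odd sum, total = 10-1 = 9
k=4,i=2: even sum, total = 9+8 = 17
k=4,i=3: odd sum, total = 17-3 = 14
k=5,i=1: even sum, total = 14+5 = 19
k=5,i=2: odd sum, total = 19-2 = 17
k=5,i=3: even sum, total = 17+15 = 32

32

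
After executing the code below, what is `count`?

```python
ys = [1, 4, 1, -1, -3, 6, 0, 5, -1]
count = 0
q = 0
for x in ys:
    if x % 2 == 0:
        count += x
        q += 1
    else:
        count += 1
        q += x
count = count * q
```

x=1: not even, count = 0+1 = 1; q=1
x=4: even, count = 1+4 = 5; q=2
x=1: not even, count = 5+1 = 6; q=3
x=-1: not even, count = 6+1 = 7; q=2
x=-3: not even, count = 7+1 = 8; q=-1
x=6: even, count = 8+6 = 14; q=0
x=0: even, count = 14+0 = 14; q=1
x=5: not even, count = 14+1 = 15; q=6
x=-1: not even, count = 15+1 = 16; q=5
count*q = 16*5 = 80

80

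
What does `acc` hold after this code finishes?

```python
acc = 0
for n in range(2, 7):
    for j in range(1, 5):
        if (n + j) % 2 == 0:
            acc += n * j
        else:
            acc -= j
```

80

n=2,j=1: odd sum, acc = 0-1 = -1
n=2,j=2: even sum, acc = (-1)+4 = 3
n=2,j=3: odd sum, acc = 3-3 = 0
n=2,j=4: even sum, acc = 0+8 = 8
n=3,j=1: even sum, acc = 8+3 = 11
n=3,j=2: odd sum, acc = 11-2 = 9
n=3,j=3: even sum, acc = 9+9 = 18
n=3,j=4: odd sum, acc = 18-4 = 14
n=4,j=1: odd sum, acc = 14-1 = 13
n=4,j=2: even sum, acc = 13+8 = 21
n=4,j=3: odd sum, acc = 21-3 = 18
n=4,j=4: even sum, acc = 18+16 = 34
n=5,j=1: even sum, acc = 34+5 = 39
n=5,j=2: odd sum, acc = 39-2 = 37
n=5,j=3: even sum, acc = 37+15 = 52
n=5,j=4: odd sum, acc = 52-4 = 48
n=6,j=1: odd sum, acc = 48-1 = 47
n=6,j=2: even sum, acc = 47+12 = 59
n=6,j=3: odd sum, acc = 59-3 = 56
n=6,j=4: even sum, acc = 56+24 = 80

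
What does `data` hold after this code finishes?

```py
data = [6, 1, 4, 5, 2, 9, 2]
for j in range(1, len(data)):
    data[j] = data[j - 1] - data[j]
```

[6, 5, 1, -4, -6, -15, -17]

j=1: data[1] = 6-1 = 5 → [6, 5, 4, 5, 2, 9, 2]
j=2: data[2] = 5-4 = 1 → [6, 5, 1, 5, 2, 9, 2]
j=3: data[3] = 1-5 = -4 → [6, 5, 1, -4, 2, 9, 2]
j=4: data[4] = (-4)-2 = -6 → [6, 5, 1, -4, -6, 9, 2]
j=5: data[5] = (-6)-9 = -15 → [6, 5, 1, -4, -6, -15, 2]
j=6: data[6] = (-15)-2 = -17 → [6, 5, 1, -4, -6, -15, -17]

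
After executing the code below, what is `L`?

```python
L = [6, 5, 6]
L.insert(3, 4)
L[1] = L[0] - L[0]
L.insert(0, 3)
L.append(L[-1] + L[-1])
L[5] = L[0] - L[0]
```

[3, 6, 0, 6, 4, 0]

insert 4 at 3 → [6, 5, 6, 4]
L[1] = L[0]-L[0] = 6-6 = 0 → [6, 0, 6, 4]
insert 3 at 0 → [3, 6, 0, 6, 4]
append L[-1]+L[-1] = 4+4 = 8 → [3, 6, 0, 6, 4, 8]
L[5] = L[0]-L[0] = 3-3 = 0 → [3, 6, 0, 6, 4, 0]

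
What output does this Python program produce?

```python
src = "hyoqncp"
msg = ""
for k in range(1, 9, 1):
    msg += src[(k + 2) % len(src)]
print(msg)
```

k=1: add src[3]='q' → 'q'
k=2: add src[4]='n' → 'qn'
k=3: add src[5]='c' → 'qnc'
k=4: add src[6]='p' → 'qncp'
k=5: add src[0]='h' → 'qncph'
k=6: add src[1]='y' → 'qncphy'
k=7: add src[2]='o' → 'qncphyo'
k=8: add src[3]='q' → 'qncphyoq'

qncphyoq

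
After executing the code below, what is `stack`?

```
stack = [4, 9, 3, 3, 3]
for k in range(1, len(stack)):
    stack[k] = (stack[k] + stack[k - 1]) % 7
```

[4, 6, 2, 5, 1]

k=1: stack[1] = (9+4)%7 = 6 → [4, 6, 3, 3, 3]
k=2: stack[2] = (3+6)%7 = 2 → [4, 6, 2, 3, 3]
k=3: stack[3] = (3+2)%7 = 5 → [4, 6, 2, 5, 3]
k=4: stack[4] = (3+5)%7 = 1 → [4, 6, 2, 5, 1]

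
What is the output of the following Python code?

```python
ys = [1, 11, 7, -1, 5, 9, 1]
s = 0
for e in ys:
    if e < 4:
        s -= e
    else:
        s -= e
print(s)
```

-33

e=1: <4, s = 0-1 = -1
e=11: not <4, s = (-1)-11 = -12
e=7: not <4, s = (-12)-7 = -19
e=-1: <4, s = (-19)-(-1) = -18
e=5: not <4, s = (-18)-5 = -23
e=9: not <4, s = (-23)-9 = -32
e=1: <4, s = (-32)-1 = -33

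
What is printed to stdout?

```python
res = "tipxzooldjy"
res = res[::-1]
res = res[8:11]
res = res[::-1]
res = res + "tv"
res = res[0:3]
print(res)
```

tip

reverse → 'yjdloozxpit'
slice [8:11] → 'pit'
reverse → 'tip'
+ 'tv' → 'tiptv'
slice [0:3] → 'tip'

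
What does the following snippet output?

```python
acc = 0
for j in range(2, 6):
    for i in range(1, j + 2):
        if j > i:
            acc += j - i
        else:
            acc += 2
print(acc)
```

36

j=2,i=1: 2>1, acc = 0+1 = 1
j=2,i=2: not 2>2, acc = 1+2 = 3
j=2,i=3: not 2>3, acc = 3+2 = 5
j=3,i=1: 3>1, acc = 5+2 = 7
j=3,i=2: 3>2, acc = 7+1 = 8
j=3,i=3: not 3>3, acc = 8+2 = 10
j=3,i=4: not 3>4, acc = 10+2 = 12
j=4,i=1: 4>1, acc = 12+3 = 15
j=4,i=2: 4>2, acc = 15+2 = 17
j=4,i=3: 4>3, acc = 17+1 = 18
j=4,i=4: not 4>4, acc = 18+2 = 20
j=4,i=5: not 4>5, acc = 20+2 = 22
j=5,i=1: 5>1, acc = 22+4 = 26
j=5,i=2: 5>2, acc = 26+3 = 29
j=5,i=3: 5>3, acc = 29+2 = 31
j=5,i=4: 5>4, acc = 31+1 = 32
j=5,i=5: not 5>5, acc = 32+2 = 34
j=5,i=6: not 5>6, acc = 34+2 = 36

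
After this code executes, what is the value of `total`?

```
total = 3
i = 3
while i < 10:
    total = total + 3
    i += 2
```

i=3: total = 3+3 = 6
i=5: total = 6+3 = 9
i=7: total = 9+3 = 12
i=9: total = 12+3 = 15

15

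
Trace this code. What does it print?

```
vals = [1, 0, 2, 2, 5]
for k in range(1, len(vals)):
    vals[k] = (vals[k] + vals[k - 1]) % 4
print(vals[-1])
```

2

k=1: vals[1] = (0+1)%4 = 1 → [1, 1, 2, 2, 5]
k=2: vals[2] = (2+1)%4 = 3 → [1, 1, 3, 2, 5]
k=3: vals[3] = (2+3)%4 = 1 → [1, 1, 3, 1, 5]
k=4: vals[4] = (5+1)%4 = 2 → [1, 1, 3, 1, 2]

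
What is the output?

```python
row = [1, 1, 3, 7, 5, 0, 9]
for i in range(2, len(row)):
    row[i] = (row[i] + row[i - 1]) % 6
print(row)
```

i=2: row[2] = (3+1)%6 = 4 → [1, 1, 4, 7, 5, 0, 9]
i=3: row[3] = (7+4)%6 = 5 → [1, 1, 4, 5, 5, 0, 9]
i=4: row[4] = (5+5)%6 = 4 → [1, 1, 4, 5, 4, 0, 9]
i=5: row[5] = (0+4)%6 = 4 → [1, 1, 4, 5, 4, 4, 9]
i=6: row[6] = (9+4)%6 = 1 → [1, 1, 4, 5, 4, 4, 1]

[1, 1, 4, 5, 4, 4, 1]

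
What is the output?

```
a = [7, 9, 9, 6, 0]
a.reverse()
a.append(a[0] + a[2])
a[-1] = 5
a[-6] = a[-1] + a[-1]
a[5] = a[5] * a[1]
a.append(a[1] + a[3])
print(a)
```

[10, 6, 9, 9, 7, 30, 15]

reverse → [0, 6, 9, 9, 7]
append a[0]+a[2] = 0+9 = 9 → [0, 6, 9, 9, 7, 9]
a[-1] = 5 → [0, 6, 9, 9, 7, 5]
a[-6] = a[-1]+a[-1] = 5+5 = 10 → [10, 6, 9, 9, 7, 5]
a[5] = a[5]*a[1] = 5*6 = 30 → [10, 6, 9, 9, 7, 30]
append a[1]+a[3] = 6+9 = 15 → [10, 6, 9, 9, 7, 30, 15]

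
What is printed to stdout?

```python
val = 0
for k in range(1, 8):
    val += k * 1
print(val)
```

28

k=1: val = 0+1*1 = 1
k=2: val = 1+2*1 = 3
k=3: val = 3+3*1 = 6
k=4: val = 6+4*1 = 10
k=5: val = 10+5*1 = 15
k=6: val = 15+6*1 = 21
k=7: val = 21+7*1 = 28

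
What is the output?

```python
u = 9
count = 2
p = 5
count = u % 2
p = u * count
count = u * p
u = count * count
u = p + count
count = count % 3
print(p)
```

count = 9%2 = 1
p = 9*1 = 9
count = 9*9 = 81
u = 81*81 = 6561
u = 9+81 = 90
count = 81%3 = 0

9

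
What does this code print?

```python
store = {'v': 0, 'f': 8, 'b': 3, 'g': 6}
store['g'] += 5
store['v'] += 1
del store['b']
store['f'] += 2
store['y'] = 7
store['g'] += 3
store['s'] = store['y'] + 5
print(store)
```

{'v': 1, 'f': 10, 'g': 14, 'y': 7, 's': 12}

store['g'] = 6+5 = 11 → {'v': 0, 'f': 8, 'b': 3, 'g': 11}
store['v'] = 0+1 = 1 → {'v': 1, 'f': 8, 'b': 3, 'g': 11}
del 'b' → {'v': 1, 'f': 8, 'g': 11}
store['f'] = 8+2 = 10 → {'v': 1, 'f': 10, 'g': 11}
store['y'] = 7 → {'v': 1, 'f': 10, 'g': 11, 'y': 7}
store['g'] = 11+3 = 14 → {'v': 1, 'f': 10, 'g': 14, 'y': 7}
store['s'] = store['y']+5 = 12 → {'v': 1, 'f': 10, 'g': 14, 'y': 7, 's': 12}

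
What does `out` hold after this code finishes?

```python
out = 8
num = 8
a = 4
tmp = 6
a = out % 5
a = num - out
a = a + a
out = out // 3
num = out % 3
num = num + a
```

a = 8%5 = 3
a = 8-8 = 0
a = 0+0 = 0
out = 8//3 = 2
num = 2%3 = 2
num = 2+0 = 2

2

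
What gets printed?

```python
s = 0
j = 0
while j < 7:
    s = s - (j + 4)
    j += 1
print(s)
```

-49

j=0: s = 0-4 = -4
j=1: s = (-4)-5 = -9
j=2: s = (-9)-6 = -15
j=3: s = (-15)-7 = -22
j=4: s = (-22)-8 = -30
j=5: s = (-30)-9 = -39
j=6: s = (-39)-10 = -49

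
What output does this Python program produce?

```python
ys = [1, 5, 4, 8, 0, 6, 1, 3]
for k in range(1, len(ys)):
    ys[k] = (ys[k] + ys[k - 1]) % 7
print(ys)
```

[1, 6, 3, 4, 4, 3, 4, 0]

k=1: ys[1] = (5+1)%7 = 6 → [1, 6, 4, 8, 0, 6, 1, 3]
k=2: ys[2] = (4+6)%7 = 3 → [1, 6, 3, 8, 0, 6, 1, 3]
k=3: ys[3] = (8+3)%7 = 4 → [1, 6, 3, 4, 0, 6, 1, 3]
k=4: ys[4] = (0+4)%7 = 4 → [1, 6, 3, 4, 4, 6, 1, 3]
k=5: ys[5] = (6+4)%7 = 3 → [1, 6, 3, 4, 4, 3, 1, 3]
k=6: ys[6] = (1+3)%7 = 4 → [1, 6, 3, 4, 4, 3, 4, 3]
k=7: ys[7] = (3+4)%7 = 0 → [1, 6, 3, 4, 4, 3, 4, 0]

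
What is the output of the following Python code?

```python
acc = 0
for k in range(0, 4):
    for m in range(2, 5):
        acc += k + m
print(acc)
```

k=0,m=2: acc = 0+2 = 2
k=0,m=3: acc = 2+3 = 5
k=0,m=4: acc = 5+4 = 9
k=1,m=2: acc = 9+3 = 12
k=1,m=3: acc = 12+4 = 16
k=1,m=4: acc = 16+5 = 21
k=2,m=2: acc = 21+4 = 25
k=2,m=3: acc = 25+5 = 30
k=2,m=4: acc = 30+6 = 36
k=3,m=2: acc = 36+5 = 41
k=3,m=3: acc = 41+6 = 47
k=3,m=4: acc = 47+7 = 54

54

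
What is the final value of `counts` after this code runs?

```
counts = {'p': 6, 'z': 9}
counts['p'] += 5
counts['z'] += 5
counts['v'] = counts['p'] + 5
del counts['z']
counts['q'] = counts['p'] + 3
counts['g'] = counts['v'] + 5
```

counts['p'] = 6+5 = 11 → {'p': 11, 'z': 9}
counts['z'] = 9+5 = 14 → {'p': 11, 'z': 14}
counts['v'] = counts['p']+5 = 16 → {'p': 11, 'z': 14, 'v': 16}
del 'z' → {'p': 11, 'v': 16}
counts['q'] = counts['p']+3 = 14 → {'p': 11, 'v': 16, 'q': 14}
counts['g'] = counts['v']+5 = 21 → {'p': 11, 'v': 16, 'q': 14, 'g': 21}

{'p': 11, 'v': 16, 'q': 14, 'g': 21}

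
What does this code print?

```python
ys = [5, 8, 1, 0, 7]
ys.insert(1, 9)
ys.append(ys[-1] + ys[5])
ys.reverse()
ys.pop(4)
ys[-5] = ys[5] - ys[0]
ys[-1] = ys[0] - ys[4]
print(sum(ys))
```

20

insert 9 at 1 → [5, 9, 8, 1, 0, 7]
append ys[-1]+ys[5] = 7+7 = 14 → [5, 9, 8, 1, 0, 7, 14]
reverse → [14, 7, 0, 1, 8, 9, 5]
pop(4) removes 8 → [14, 7, 0, 1, 9, 5]
ys[-5] = ys[5]-ys[0] = 5-14 = -9 → [14, -9, 0, 1, 9, 5]
ys[-1] = ys[0]-ys[4] = 14-9 = 5 → [14, -9, 0, 1, 9, 5]
sum = 20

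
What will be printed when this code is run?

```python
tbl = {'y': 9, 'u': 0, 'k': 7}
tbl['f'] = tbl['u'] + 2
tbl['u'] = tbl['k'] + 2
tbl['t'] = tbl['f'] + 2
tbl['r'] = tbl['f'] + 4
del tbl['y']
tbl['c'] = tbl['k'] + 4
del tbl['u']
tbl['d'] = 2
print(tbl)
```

tbl['f'] = tbl['u']+2 = 2 → {'y': 9, 'u': 0, 'k': 7, 'f': 2}
tbl['u'] = tbl['k']+2 = 9 → {'y': 9, 'u': 9, 'k': 7, 'f': 2}
tbl['t'] = tbl['f']+2 = 4 → {'y': 9, 'u': 9, 'k': 7, 'f': 2, 't': 4}
tbl['r'] = tbl['f']+4 = 6 → {'y': 9, 'u': 9, 'k': 7, 'f': 2, 't': 4, 'r': 6}
del 'y' → {'u': 9, 'k': 7, 'f': 2, 't': 4, 'r': 6}
tbl['c'] = tbl['k']+4 = 11 → {'u': 9, 'k': 7, 'f': 2, 't': 4, 'r': 6, 'c': 11}
del 'u' → {'k': 7, 'f': 2, 't': 4, 'r': 6, 'c': 11}
tbl['d'] = 2 → {'k': 7, 'f': 2, 't': 4, 'r': 6, 'c': 11, 'd': 2}

{'k': 7, 'f': 2, 't': 4, 'r': 6, 'c': 11, 'd': 2}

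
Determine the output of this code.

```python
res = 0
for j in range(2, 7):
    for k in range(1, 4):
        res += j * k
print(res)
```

120

j=2,k=1: res = 0+2 = 2
j=2,k=2: res = 2+4 = 6
j=2,k=3: res = 6+6 = 12
j=3,k=1: res = 12+3 = 15
j=3,k=2: res = 15+6 = 21
j=3,k=3: res = 21+9 = 30
j=4,k=1: res = 30+4 = 34
j=4,k=2: res = 34+8 = 42
j=4,k=3: res = 42+12 = 54
j=5,k=1: res = 54+5 = 59
j=5,k=2: res = 59+10 = 69
j=5,k=3: res = 69+15 = 84
j=6,k=1: res = 84+6 = 90
j=6,k=2: res = 90+12 = 102
j=6,k=3: res = 102+18 = 120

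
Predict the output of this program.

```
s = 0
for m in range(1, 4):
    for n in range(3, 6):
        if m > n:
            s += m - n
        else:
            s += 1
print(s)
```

m=1,n=3: not 1>3, s = 0+1 = 1
m=1,n=4: not 1>4, s = 1+1 = 2
m=1,n=5: not 1>5, s = 2+1 = 3
m=2,n=3: not 2>3, s = 3+1 = 4
m=2,n=4: not 2>4, s = 4+1 = 5
m=2,n=5: not 2>5, s = 5+1 = 6
m=3,n=3: not 3>3, s = 6+1 = 7
m=3,n=4: not 3>4, s = 7+1 = 8
m=3,n=5: not 3>5, s = 8+1 = 9

9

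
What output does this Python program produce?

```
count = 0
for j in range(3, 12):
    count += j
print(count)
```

63

j=3: count = 0+3 = 3
j=4: count = 3+4 = 7
j=5: count = 7+5 = 12
j=6: count = 12+6 = 18
j=7: count = 18+7 = 25
j=8: count = 25+8 = 33
j=9: count = 33+9 = 42
j=10: count = 42+10 = 52
j=11: count = 52+11 = 63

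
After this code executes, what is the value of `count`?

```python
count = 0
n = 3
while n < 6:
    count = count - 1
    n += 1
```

n=3: count = 0-1 = -1
n=4: count = (-1)-1 = -2
n=5: count = (-2)-1 = -3

-3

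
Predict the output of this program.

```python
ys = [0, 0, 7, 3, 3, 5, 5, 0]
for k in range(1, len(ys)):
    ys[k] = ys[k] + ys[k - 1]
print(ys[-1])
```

23

k=1: ys[1] = 0+0 = 0 → [0, 0, 7, 3, 3, 5, 5, 0]
k=2: ys[2] = 7+0 = 7 → [0, 0, 7, 3, 3, 5, 5, 0]
k=3: ys[3] = 3+7 = 10 → [0, 0, 7, 10, 3, 5, 5, 0]
k=4: ys[4] = 3+10 = 13 → [0, 0, 7, 10, 13, 5, 5, 0]
k=5: ys[5] = 5+13 = 18 → [0, 0, 7, 10, 13, 18, 5, 0]
k=6: ys[6] = 5+18 = 23 → [0, 0, 7, 10, 13, 18, 23, 0]
k=7: ys[7] = 0+23 = 23 → [0, 0, 7, 10, 13, 18, 23, 23]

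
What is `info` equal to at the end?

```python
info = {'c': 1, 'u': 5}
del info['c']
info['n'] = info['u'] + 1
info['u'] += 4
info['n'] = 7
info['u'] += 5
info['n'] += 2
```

del 'c' → {'u': 5}
info['n'] = info['u']+1 = 6 → {'u': 5, 'n': 6}
info['u'] = 5+4 = 9 → {'u': 9, 'n': 6}
info['n'] = 7 → {'u': 9, 'n': 7}
info['u'] = 9+5 = 14 → {'u': 14, 'n': 7}
info['n'] = 7+2 = 9 → {'u': 14, 'n': 9}

{'u': 14, 'n': 9}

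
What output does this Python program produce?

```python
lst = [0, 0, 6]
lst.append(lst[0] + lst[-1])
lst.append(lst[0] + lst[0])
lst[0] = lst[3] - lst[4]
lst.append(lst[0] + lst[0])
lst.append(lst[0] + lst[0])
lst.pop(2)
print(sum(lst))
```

36

append lst[0]+lst[-1] = 0+6 = 6 → [0, 0, 6, 6]
append lst[0]+lst[0] = 0+0 = 0 → [0, 0, 6, 6, 0]
lst[0] = lst[3]-lst[4] = 6-0 = 6 → [6, 0, 6, 6, 0]
append lst[0]+lst[0] = 6+6 = 12 → [6, 0, 6, 6, 0, 12]
append lst[0]+lst[0] = 6+6 = 12 → [6, 0, 6, 6, 0, 12, 12]
pop(2) removes 6 → [6, 0, 6, 0, 12, 12]
sum = 36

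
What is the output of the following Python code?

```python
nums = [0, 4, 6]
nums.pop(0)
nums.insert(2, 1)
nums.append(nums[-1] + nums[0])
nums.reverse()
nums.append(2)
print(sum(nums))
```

18

pop(0) removes 0 → [4, 6]
insert 1 at 2 → [4, 6, 1]
append nums[-1]+nums[0] = 1+4 = 5 → [4, 6, 1, 5]
reverse → [5, 1, 6, 4]
append 2 → [5, 1, 6, 4, 2]
sum = 18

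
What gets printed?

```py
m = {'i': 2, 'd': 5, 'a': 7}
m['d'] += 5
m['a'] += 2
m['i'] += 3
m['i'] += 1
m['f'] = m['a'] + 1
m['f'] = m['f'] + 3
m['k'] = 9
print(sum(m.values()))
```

m['d'] = 5+5 = 10 → {'i': 2, 'd': 10, 'a': 7}
m['a'] = 7+2 = 9 → {'i': 2, 'd': 10, 'a': 9}
m['i'] = 2+3 = 5 → {'i': 5, 'd': 10, 'a': 9}
m['i'] = 5+1 = 6 → {'i': 6, 'd': 10, 'a': 9}
m['f'] = m['a']+1 = 10 → {'i': 6, 'd': 10, 'a': 9, 'f': 10}
m['f'] = m['f']+3 = 13 → {'i': 6, 'd': 10, 'a': 9, 'f': 13}
m['k'] = 9 → {'i': 6, 'd': 10, 'a': 9, 'f': 13, 'k': 9}
sum of values = 47

47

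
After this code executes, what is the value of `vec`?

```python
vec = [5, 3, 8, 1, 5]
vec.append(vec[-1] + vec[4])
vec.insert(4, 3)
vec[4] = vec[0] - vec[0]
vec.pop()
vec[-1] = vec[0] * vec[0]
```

append vec[-1]+vec[4] = 5+5 = 10 → [5, 3, 8, 1, 5, 10]
insert 3 at 4 → [5, 3, 8, 1, 3, 5, 10]
vec[4] = vec[0]-vec[0] = 5-5 = 0 → [5, 3, 8, 1, 0, 5, 10]
pop() removes 10 → [5, 3, 8, 1, 0, 5]
vec[-1] = vec[0]*vec[0] = 5*5 = 25 → [5, 3, 8, 1, 0, 25]

[5, 3, 8, 1, 0, 25]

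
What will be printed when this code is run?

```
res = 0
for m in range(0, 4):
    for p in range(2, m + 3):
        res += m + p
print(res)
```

m=0,p=2: res = 0+2 = 2
m=1,p=2: res = 2+3 = 5
m=1,p=3: res = 5+4 = 9
m=2,p=2: res = 9+4 = 13
m=2,p=3: res = 13+5 = 18
m=2,p=4: res = 18+6 = 24
m=3,p=2: res = 24+5 = 29
m=3,p=3: res = 29+6 = 35
m=3,p=4: res = 35+7 = 42
m=3,p=5: res = 42+8 = 50

50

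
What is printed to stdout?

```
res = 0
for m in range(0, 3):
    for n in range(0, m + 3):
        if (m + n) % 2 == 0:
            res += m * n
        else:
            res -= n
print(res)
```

m=0,n=0: even sum, res = 0+0 = 0
m=0,n=1: odd sum, res = 0-1 = -1
m=0,n=2: even sum, res = (-1)+0 = -1
m=1,n=0: odd sum, res = (-1)-0 = -1
m=1,n=1: even sum, res = (-1)+1 = 0
m=1,n=2: odd sum, res = 0-2 = -2
m=1,n=3: even sum, res = (-2)+3 = 1
m=2,n=0: even sum, res = 1+0 = 1
m=2,n=1: odd sum, res = 1-1 = 0
m=2,n=2: even sum, res = 0+4 = 4
m=2,n=3: odd sum, res = 4-3 = 1
m=2,n=4: even sum, res = 1+8 = 9

9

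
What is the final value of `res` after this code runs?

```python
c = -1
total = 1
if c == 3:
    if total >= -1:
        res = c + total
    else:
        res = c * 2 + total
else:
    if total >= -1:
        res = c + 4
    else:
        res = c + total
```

3

c=-1, total=1
c == 3 is False; total >= -1 is True
→ res = c + 4 = 3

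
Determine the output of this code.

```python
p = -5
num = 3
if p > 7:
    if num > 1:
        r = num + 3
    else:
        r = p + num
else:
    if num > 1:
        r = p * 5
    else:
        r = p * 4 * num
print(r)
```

-25

p=-5, num=3
p > 7 is False; num > 1 is True
→ r = p * 5 = -25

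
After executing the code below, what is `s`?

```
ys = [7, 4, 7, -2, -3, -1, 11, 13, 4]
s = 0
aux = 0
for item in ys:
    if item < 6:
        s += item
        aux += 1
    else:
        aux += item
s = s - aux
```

-41

item=7: not <6; aux=7
item=4: <6, s = 0+4 = 4; aux=8
item=7: not <6; aux=15
item=-2: <6, s = 4+(-2) = 2; aux=16
item=-3: <6, s = 2+(-3) = -1; aux=17
item=-1: <6, s = (-1)+(-1) = -2; aux=18
item=11: not <6; aux=29
item=13: not <6; aux=42
item=4: <6, s = (-2)+4 = 2; aux=43
s-aux = 2-43 = -41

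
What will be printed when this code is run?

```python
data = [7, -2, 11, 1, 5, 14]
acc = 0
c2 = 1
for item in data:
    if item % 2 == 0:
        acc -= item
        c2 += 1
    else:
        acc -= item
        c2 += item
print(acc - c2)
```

item=7: not even, acc = 0-7 = -7; c2=8
item=-2: even, acc = (-7)-(-2) = -5; c2=9
item=11: not even, acc = (-5)-11 = -16; c2=20
item=1: not even, acc = (-16)-1 = -17; c2=21
item=5: not even, acc = (-17)-5 = -22; c2=26
item=14: even, acc = (-22)-14 = -36; c2=27
acc-c2 = (-36)-27 = -63

-63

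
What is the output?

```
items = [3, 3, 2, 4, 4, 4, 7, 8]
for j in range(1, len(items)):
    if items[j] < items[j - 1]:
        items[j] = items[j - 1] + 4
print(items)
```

j=1: 3>=3, unchanged → [3, 3, 2, 4, 4, 4, 7, 8]
j=2: 2<3, items[2] = 3+4 = 7 → [3, 3, 7, 4, 4, 4, 7, 8]
j=3: 4<7, items[3] = 7+4 = 11 → [3, 3, 7, 11, 4, 4, 7, 8]
j=4: 4<11, items[4] = 11+4 = 15 → [3, 3, 7, 11, 15, 4, 7, 8]
j=5: 4<15, items[5] = 15+4 = 19 → [3, 3, 7, 11, 15, 19, 7, 8]
j=6: 7<19, items[6] = 19+4 = 23 → [3, 3, 7, 11, 15, 19, 23, 8]
j=7: 8<23, items[7] = 23+4 = 27 → [3, 3, 7, 11, 15, 19, 23, 27]

[3, 3, 7, 11, 15, 19, 23, 27]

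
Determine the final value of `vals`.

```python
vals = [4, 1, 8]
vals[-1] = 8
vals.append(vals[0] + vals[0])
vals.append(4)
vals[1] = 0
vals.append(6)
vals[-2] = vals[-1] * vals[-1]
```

vals[-1] = 8 → [4, 1, 8]
append vals[0]+vals[0] = 4+4 = 8 → [4, 1, 8, 8]
append 4 → [4, 1, 8, 8, 4]
vals[1] = 0 → [4, 0, 8, 8, 4]
append 6 → [4, 0, 8, 8, 4, 6]
vals[-2] = vals[-1]*vals[-1] = 6*6 = 36 → [4, 0, 8, 8, 36, 6]

[4, 0, 8, 8, 36, 6]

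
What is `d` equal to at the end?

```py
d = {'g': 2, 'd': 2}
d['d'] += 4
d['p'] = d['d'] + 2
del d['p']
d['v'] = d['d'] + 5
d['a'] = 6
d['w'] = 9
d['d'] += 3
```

{'g': 2, 'd': 9, 'v': 11, 'a': 6, 'w': 9}

d['d'] = 2+4 = 6 → {'g': 2, 'd': 6}
d['p'] = d['d']+2 = 8 → {'g': 2, 'd': 6, 'p': 8}
del 'p' → {'g': 2, 'd': 6}
d['v'] = d['d']+5 = 11 → {'g': 2, 'd': 6, 'v': 11}
d['a'] = 6 → {'g': 2, 'd': 6, 'v': 11, 'a': 6}
d['w'] = 9 → {'g': 2, 'd': 6, 'v': 11, 'a': 6, 'w': 9}
d['d'] = 6+3 = 9 → {'g': 2, 'd': 9, 'v': 11, 'a': 6, 'w': 9}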